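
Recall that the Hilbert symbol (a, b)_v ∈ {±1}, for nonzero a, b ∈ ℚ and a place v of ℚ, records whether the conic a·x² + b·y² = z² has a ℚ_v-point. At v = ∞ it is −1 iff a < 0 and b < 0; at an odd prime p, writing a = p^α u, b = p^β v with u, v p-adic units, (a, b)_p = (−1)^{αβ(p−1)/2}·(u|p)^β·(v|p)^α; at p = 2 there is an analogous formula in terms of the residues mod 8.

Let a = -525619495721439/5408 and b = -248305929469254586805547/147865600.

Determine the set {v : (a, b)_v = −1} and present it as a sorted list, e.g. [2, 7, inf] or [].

[2, 3, 17, inf]

(a, b) ≡ (-238, -3) mod (ℚ^×)²; places V = {2, 3, 5, 7, 13, 17, 19, 29, ∞}.
(a,b)_19: α=0, u≡16; β=-2, v≡7 (mod 19); (16|19)=+1, (7|19)=+1; sign (−1)^0·+1^-2·+1^0 = +1.
(a,b)_29: α=4, u≡5; β=6, v≡11 (mod 29); (5|29)=+1, (11|29)=-1; sign (−1)^0·+1^6·-1^4 = +1.
(a,b)_7: α=5, u≡4; β=8, v≡4 (mod 7); (4|7)=+1, (4|7)=+1; sign (−1)^0·+1^8·+1^5 = +1.
(a,b)_13: α=-2, u≡4; β=0, v≡9 (mod 13); (4|13)=+1, (9|13)=+1; sign (−1)^0·+1^0·+1^-2 = +1.
(a,b)_5: α=0, u≡2; β=-2, v≡2 (mod 5); (2|5)=-1, (2|5)=-1; sign (−1)^0·-1^-2·-1^0 = +1.
(a,b)_2: α=-5, β=-14; u≡1, v≡5 (mod 8); ε(u)ε(v)=0·0, αω(v)=-5·1, βω(u)=-14·0; sum ≡ 1  ⇒  -1.
(a,b)_∞: sgn(-238)=−, sgn(-3)=−, so -1.
(a,b)_3: α=2, u≡2; β=1, v≡2 (mod 3); (2|3)=-1, (2|3)=-1; sign (−1)^0·-1^1·-1^2 = -1.
(a,b)_17: α=3, u≡11; β=6, v≡5 (mod 17); (11|17)=-1, (5|17)=-1; sign (−1)^0·-1^6·-1^3 = -1.
(-238, -3 / ℚ) ramifies at {2, 3, 17, ∞}: a division algebra.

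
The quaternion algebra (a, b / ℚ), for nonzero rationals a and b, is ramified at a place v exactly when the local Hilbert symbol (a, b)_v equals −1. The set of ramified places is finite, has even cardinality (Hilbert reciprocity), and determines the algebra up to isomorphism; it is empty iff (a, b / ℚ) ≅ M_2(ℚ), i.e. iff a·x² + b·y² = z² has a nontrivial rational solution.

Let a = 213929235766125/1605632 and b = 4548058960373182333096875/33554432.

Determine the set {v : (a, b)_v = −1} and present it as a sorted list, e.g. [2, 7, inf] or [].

[3, 13]

(a, b) ≡ (5610, 41990) mod (ℚ^×)²; places V = {2, 3, 5, 7, 11, 13, 17, 19, ∞}.
(a,b)_5: α=3, u≡2; β=5, v≡3 (mod 5); (2|5)=-1, (3|5)=-1; sign (−1)^0·-1^5·-1^3 = +1.
(a,b)_∞: sgn(5610)=+, sgn(41990)=+, so +1.
(a,b)_11: α=1, u≡4; β=2, v≡1 (mod 11); (4|11)=+1, (1|11)=+1; sign (−1)^0·+1^2·+1^1 = +1.
(a,b)_13: α=0, u≡11; β=1, v≡11 (mod 13); (11|13)=-1, (11|13)=-1; sign (−1)^0·-1^1·-1^0 = -1.
(a,b)_17: α=3, u≡7; β=5, v≡5 (mod 17); (7|17)=-1, (5|17)=-1; sign (−1)^0·-1^5·-1^3 = +1.
(a,b)_2: α=-15, β=-25; u≡5, v≡3 (mod 8); ε(u)ε(v)=0·1, αω(v)=-15·1, βω(u)=-25·1; sum ≡ 0  ⇒  +1.
(a,b)_7: α=-2, u≡5; β=0, v≡2 (mod 7); (5|7)=-1, (2|7)=+1; sign (−1)^0·-1^0·+1^-2 = +1.
(a,b)_3: α=5, u≡1; β=6, v≡2 (mod 3); (1|3)=+1, (2|3)=-1; sign (−1)^0·+1^6·-1^5 = -1.
(a,b)_19: α=4, u≡4; β=7, v≡6 (mod 19); (4|19)=+1, (6|19)=+1; sign (−1)^0·+1^7·+1^4 = +1.
|Ram(5610, 41990)| = 2, even; anisotropic at {3, 13}.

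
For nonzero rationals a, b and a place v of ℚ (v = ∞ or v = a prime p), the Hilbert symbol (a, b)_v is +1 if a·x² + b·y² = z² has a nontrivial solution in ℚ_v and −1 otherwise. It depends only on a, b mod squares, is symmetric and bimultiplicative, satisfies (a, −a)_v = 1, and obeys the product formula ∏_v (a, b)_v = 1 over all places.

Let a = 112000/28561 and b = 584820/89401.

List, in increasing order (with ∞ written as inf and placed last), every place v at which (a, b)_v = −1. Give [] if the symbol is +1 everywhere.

Mod squares: a ≡ 70, b ≡ 5. Check v ∈ {∞, 2, 3, 5, 7, 13, 19, 23}.
v=2: v_2(a)=7, v_2(b)=2; units ≡ 3, 5 (mod 8); ε·ε+αω+βω = 1·0+7·1+2·1 ≡ 1  ⇒  (a,b)_2 = -1.
v=23: a=23^0·(≡2), b=23^-2·(≡20) mod 23; (2|23)=+1, (20|23)=-1; (−1)^{0·-2·11}·(+1)^-2·(-1)^0 = +1.
v=5: a=5^3·(≡1), b=5^1·(≡4) mod 5; (1|5)=+1, (4|5)=+1; (−1)^{3·1·2}·(+1)^1·(+1)^3 = +1.
v=13: a=13^-4·(≡5), b=13^-2·(≡6) mod 13; (5|13)=-1, (6|13)=-1; (−1)^{-4·-2·6}·(-1)^-2·(-1)^-4 = +1.
v=19: a=19^0·(≡13), b=19^2·(≡4) mod 19; (13|19)=-1, (4|19)=+1; (−1)^{0·2·9}·(-1)^2·(+1)^0 = +1.
v=∞: 70 > 0 and 5 > 0  ⇒  (a,b)_∞ = +1.
v=3: a=3^0·(≡1), b=3^4·(≡2) mod 3; (1|3)=+1, (2|3)=-1; (−1)^{0·4·1}·(+1)^4·(-1)^0 = +1.
v=7: a=7^1·(≡5), b=7^0·(≡3) mod 7; (5|7)=-1, (3|7)=-1; (−1)^{1·0·3}·(-1)^0·(-1)^1 = -1.
(70, 5 / ℚ) ramifies at {2, 7}: a division algebra.

[2, 7]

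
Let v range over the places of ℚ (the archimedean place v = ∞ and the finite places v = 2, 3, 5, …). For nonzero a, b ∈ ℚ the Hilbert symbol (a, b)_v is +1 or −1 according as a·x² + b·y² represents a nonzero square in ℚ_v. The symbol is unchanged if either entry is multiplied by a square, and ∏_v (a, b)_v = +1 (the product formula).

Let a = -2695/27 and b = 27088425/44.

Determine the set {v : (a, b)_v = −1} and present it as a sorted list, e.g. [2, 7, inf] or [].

Mod squares: a ≡ -165, b ≡ 3003. Check v ∈ {∞, 2, 3, 5, 7, 11, 13}.
v=3: a=3^-3·(≡2), b=3^5·(≡2) mod 3; (2|3)=-1, (2|3)=-1; (−1)^{-3·5·1}·(-1)^5·(-1)^-3 = -1.
v=13: a=13^0·(≡9), b=13^1·(≡4) mod 13; (9|13)=+1, (4|13)=+1; (−1)^{0·1·6}·(+1)^1·(+1)^0 = +1.
v=2: v_2(a)=0, v_2(b)=-2; units ≡ 3, 3 (mod 8); ε·ε+αω+βω = 1·1+0·1+-2·1 ≡ 1  ⇒  (a,b)_2 = -1.
v=∞: -165 < 0 and 3003 > 0  ⇒  (a,b)_∞ = +1.
v=11: a=11^1·(≡6), b=11^-1·(≡3) mod 11; (6|11)=-1, (3|11)=+1; (−1)^{1·-1·5}·(-1)^-1·(+1)^1 = +1.
v=7: a=7^2·(≡6), b=7^3·(≡4) mod 7; (6|7)=-1, (4|7)=+1; (−1)^{2·3·3}·(-1)^3·(+1)^2 = -1.
v=5: a=5^1·(≡3), b=5^2·(≡3) mod 5; (3|5)=-1, (3|5)=-1; (−1)^{1·2·2}·(-1)^2·(-1)^1 = -1.
|Ram(-165, 3003)| = 4, even; anisotropic at {2, 3, 5, 7}.

[2, 3, 5, 7]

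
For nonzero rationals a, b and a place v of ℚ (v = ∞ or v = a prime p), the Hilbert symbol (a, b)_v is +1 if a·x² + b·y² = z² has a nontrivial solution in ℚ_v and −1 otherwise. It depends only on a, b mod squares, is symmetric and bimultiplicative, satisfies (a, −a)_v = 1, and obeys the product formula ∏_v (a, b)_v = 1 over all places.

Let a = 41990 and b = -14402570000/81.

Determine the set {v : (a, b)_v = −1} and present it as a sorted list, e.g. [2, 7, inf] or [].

(a, b) ≡ (41990, -29393) mod (ℚ^×)²; places V = {2, 3, 5, 7, 13, 17, 19, ∞}.
(a,b)_5: α=1, u≡3; β=4, v≡3 (mod 5); (3|5)=-1, (3|5)=-1; sign (−1)^0·-1^4·-1^1 = -1.
(a,b)_13: α=1, u≡6; β=1, v≡10 (mod 13); (6|13)=-1, (10|13)=+1; sign (−1)^0·-1^1·+1^1 = -1.
(a,b)_2: α=1, β=4; u≡3, v≡7 (mod 8); ε(u)ε(v)=1·1, αω(v)=1·0, βω(u)=4·1; sum ≡ 1  ⇒  -1.
(a,b)_7: α=0, u≡4; β=3, v≡1 (mod 7); (4|7)=+1, (1|7)=+1; sign (−1)^0·+1^3·+1^0 = +1.
(a,b)_17: α=1, u≡5; β=1, v≡10 (mod 17); (5|17)=-1, (10|17)=-1; sign (−1)^0·-1^1·-1^1 = +1.
(a,b)_∞: sgn(41990)=+, sgn(-29393)=−, so +1.
(a,b)_19: α=1, u≡6; β=1, v≡16 (mod 19); (6|19)=+1, (16|19)=+1; sign (−1)^1·+1^1·+1^1 = -1.
(a,b)_3: α=0, u≡2; β=-4, v≡1 (mod 3); (2|3)=-1, (1|3)=+1; sign (−1)^0·-1^-4·+1^0 = +1.
Ram(41990, -29393) = {2, 5, 13, 19}; no ℚ_2-point on the conic.

[2, 5, 13, 19]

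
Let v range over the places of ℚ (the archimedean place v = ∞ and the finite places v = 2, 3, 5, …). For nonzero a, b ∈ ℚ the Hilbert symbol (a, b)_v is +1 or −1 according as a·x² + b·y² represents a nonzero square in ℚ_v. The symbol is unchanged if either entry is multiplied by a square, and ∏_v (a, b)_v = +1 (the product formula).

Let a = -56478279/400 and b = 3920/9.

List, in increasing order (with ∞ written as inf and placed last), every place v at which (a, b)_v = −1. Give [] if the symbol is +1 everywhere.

[3, 13]

(a, b) ≡ (-334191, 5) mod (ℚ^×)²; places V = {2, 3, 5, 7, 11, 13, 19, 41, ∞}.
(a,b)_3: α=1, u≡2; β=-2, v≡2 (mod 3); (2|3)=-1, (2|3)=-1; sign (−1)^0·-1^-2·-1^1 = -1.
(a,b)_5: α=-2, u≡1; β=1, v≡1 (mod 5); (1|5)=+1, (1|5)=+1; sign (−1)^0·+1^1·+1^-2 = +1.
(a,b)_41: α=1, u≡37; β=0, v≡21 (mod 41); (37|41)=+1, (21|41)=+1; sign (−1)^0·+1^0·+1^1 = +1.
(a,b)_19: α=1, u≡9; β=0, v≡7 (mod 19); (9|19)=+1, (7|19)=+1; sign (−1)^0·+1^0·+1^1 = +1.
(a,b)_2: α=-4, β=4; u≡1, v≡5 (mod 8); ε(u)ε(v)=0·0, αω(v)=-4·1, βω(u)=4·0; sum ≡ 0  ⇒  +1.
(a,b)_∞: sgn(-334191)=−, sgn(5)=+, so +1.
(a,b)_7: α=0, u≡3; β=2, v≡5 (mod 7); (3|7)=-1, (5|7)=-1; sign (−1)^0·-1^2·-1^0 = +1.
(a,b)_13: α=3, u≡2; β=0, v≡8 (mod 13); (2|13)=-1, (8|13)=-1; sign (−1)^0·-1^0·-1^3 = -1.
(a,b)_11: α=1, u≡1; β=0, v≡9 (mod 11); (1|11)=+1, (9|11)=+1; sign (−1)^0·+1^0·+1^1 = +1.
|Ram(-334191, 5)| = 2, even; anisotropic at {3, 13}.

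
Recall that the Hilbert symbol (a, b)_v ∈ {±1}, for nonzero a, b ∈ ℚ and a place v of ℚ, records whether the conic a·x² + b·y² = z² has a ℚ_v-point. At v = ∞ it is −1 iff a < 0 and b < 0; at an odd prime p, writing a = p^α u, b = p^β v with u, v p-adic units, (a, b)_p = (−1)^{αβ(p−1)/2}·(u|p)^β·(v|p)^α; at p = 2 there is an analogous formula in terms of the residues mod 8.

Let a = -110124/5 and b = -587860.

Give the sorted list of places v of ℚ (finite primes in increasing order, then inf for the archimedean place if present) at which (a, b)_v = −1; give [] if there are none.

(a, b) ≡ (-15295, -146965) mod (ℚ^×)²; places V = {2, 3, 5, 7, 13, 17, 19, 23, ∞}.
(a,b)_19: α=1, u≡15; β=1, v≡11 (mod 19); (15|19)=-1, (11|19)=+1; sign (−1)^1·-1^1·+1^1 = +1.
(a,b)_13: α=0, u≡5; β=1, v≡7 (mod 13); (5|13)=-1, (7|13)=-1; sign (−1)^0·-1^1·-1^0 = -1.
(a,b)_∞: sgn(-15295)=−, sgn(-146965)=−, so -1.
(a,b)_17: α=0, u≡14; β=1, v≡15 (mod 17); (14|17)=-1, (15|17)=+1; sign (−1)^0·-1^1·+1^0 = -1.
(a,b)_5: α=-1, u≡1; β=1, v≡3 (mod 5); (1|5)=+1, (3|5)=-1; sign (−1)^0·+1^1·-1^-1 = -1.
(a,b)_23: α=1, u≡13; β=0, v≡20 (mod 23); (13|23)=+1, (20|23)=-1; sign (−1)^0·+1^0·-1^1 = -1.
(a,b)_2: α=2, β=2; u≡1, v≡3 (mod 8); ε(u)ε(v)=0·1, αω(v)=2·1, βω(u)=2·0; sum ≡ 0  ⇒  +1.
(a,b)_3: α=2, u≡2; β=0, v≡2 (mod 3); (2|3)=-1, (2|3)=-1; sign (−1)^0·-1^0·-1^2 = +1.
(a,b)_7: α=1, u≡5; β=1, v≡6 (mod 7); (5|7)=-1, (6|7)=-1; sign (−1)^1·-1^1·-1^1 = -1.
Ram(-15295, -146965) = {5, 7, 13, 17, 23, ∞}; no ℚ_5-point on the conic.

[5, 7, 13, 17, 23, inf]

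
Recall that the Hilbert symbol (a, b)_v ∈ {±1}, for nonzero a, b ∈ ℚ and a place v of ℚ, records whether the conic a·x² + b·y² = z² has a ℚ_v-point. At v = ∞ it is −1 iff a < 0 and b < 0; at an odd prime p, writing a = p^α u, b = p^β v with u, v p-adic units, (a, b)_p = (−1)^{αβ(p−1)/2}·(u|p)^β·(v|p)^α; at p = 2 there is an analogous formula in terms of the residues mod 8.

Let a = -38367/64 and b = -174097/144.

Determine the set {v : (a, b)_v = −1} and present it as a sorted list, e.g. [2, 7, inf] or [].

[3, 19, 29, inf]

(a, b) ≡ (-87, -3553) mod (ℚ^×)²; places V = {2, 3, 7, 11, 17, 19, 29, ∞}.
(a,b)_2: α=-6, β=-4; u≡1, v≡7 (mod 8); ε(u)ε(v)=0·1, αω(v)=-6·0, βω(u)=-4·0; sum ≡ 0  ⇒  +1.
(a,b)_11: α=0, u≡5; β=1, v≡2 (mod 11); (5|11)=+1, (2|11)=-1; sign (−1)^0·+1^1·-1^0 = +1.
(a,b)_7: α=2, u≡1; β=2, v≡6 (mod 7); (1|7)=+1, (6|7)=-1; sign (−1)^0·+1^2·-1^2 = +1.
(a,b)_∞: sgn(-87)=−, sgn(-3553)=−, so -1.
(a,b)_17: α=0, u≡8; β=1, v≡14 (mod 17); (8|17)=+1, (14|17)=-1; sign (−1)^0·+1^1·-1^0 = +1.
(a,b)_29: α=1, u≡26; β=0, v≡10 (mod 29); (26|29)=-1, (10|29)=-1; sign (−1)^0·-1^0·-1^1 = -1.
(a,b)_3: α=3, u≡1; β=-2, v≡2 (mod 3); (1|3)=+1, (2|3)=-1; sign (−1)^0·+1^-2·-1^3 = -1.
(a,b)_19: α=0, u≡10; β=1, v≡3 (mod 19); (10|19)=-1, (3|19)=-1; sign (−1)^0·-1^1·-1^0 = -1.
Ram(-87, -3553) = {3, 19, 29, ∞}; no ℚ_3-point on the conic.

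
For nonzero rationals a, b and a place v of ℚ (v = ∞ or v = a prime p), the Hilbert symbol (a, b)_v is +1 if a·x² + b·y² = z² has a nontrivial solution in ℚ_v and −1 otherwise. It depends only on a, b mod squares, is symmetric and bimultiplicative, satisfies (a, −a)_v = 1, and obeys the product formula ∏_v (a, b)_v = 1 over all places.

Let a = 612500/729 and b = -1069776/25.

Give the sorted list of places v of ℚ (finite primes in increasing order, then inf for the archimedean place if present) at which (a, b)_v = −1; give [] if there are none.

[17, 23]

(a, b) ≡ (5, -7429) mod (ℚ^×)²; places V = {2, 3, 5, 7, 17, 19, 23, ∞}.
(a,b)_2: α=2, β=4; u≡5, v≡3 (mod 8); ε(u)ε(v)=0·1, αω(v)=2·1, βω(u)=4·1; sum ≡ 0  ⇒  +1.
(a,b)_19: α=0, u≡5; β=1, v≡2 (mod 19); (5|19)=+1, (2|19)=-1; sign (−1)^0·+1^1·-1^0 = +1.
(a,b)_∞: sgn(5)=+, sgn(-7429)=−, so +1.
(a,b)_23: α=0, u≡15; β=1, v≡20 (mod 23); (15|23)=-1, (20|23)=-1; sign (−1)^0·-1^1·-1^0 = -1.
(a,b)_17: α=0, u≡5; β=1, v≡5 (mod 17); (5|17)=-1, (5|17)=-1; sign (−1)^0·-1^1·-1^0 = -1.
(a,b)_3: α=-6, u≡2; β=2, v≡2 (mod 3); (2|3)=-1, (2|3)=-1; sign (−1)^0·-1^2·-1^-6 = +1.
(a,b)_5: α=5, u≡4; β=-2, v≡4 (mod 5); (4|5)=+1, (4|5)=+1; sign (−1)^0·+1^-2·+1^5 = +1.
(a,b)_7: α=2, u≡5; β=0, v≡5 (mod 7); (5|7)=-1, (5|7)=-1; sign (−1)^0·-1^0·-1^2 = +1.
(5, -7429 / ℚ) ramifies at {17, 23}: a division algebra.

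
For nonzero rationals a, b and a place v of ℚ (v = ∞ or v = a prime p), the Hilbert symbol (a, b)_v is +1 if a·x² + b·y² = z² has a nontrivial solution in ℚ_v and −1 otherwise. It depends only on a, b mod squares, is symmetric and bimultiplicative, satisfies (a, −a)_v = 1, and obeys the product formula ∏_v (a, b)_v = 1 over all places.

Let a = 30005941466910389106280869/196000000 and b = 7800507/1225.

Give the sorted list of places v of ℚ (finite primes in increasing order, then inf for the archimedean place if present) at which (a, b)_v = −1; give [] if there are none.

Mod squares: a ≡ 99789, b ≡ 7163. Check v ∈ {∞, 2, 3, 5, 7, 11, 13, 19, 29, 31, 37}.
v=31: a=31^1·(≡6), b=31^0·(≡16) mod 31; (6|31)=-1, (16|31)=+1; (−1)^{1·0·15}·(-1)^0·(+1)^1 = +1.
v=29: a=29^3·(≡19), b=29^1·(≡26) mod 29; (19|29)=-1, (26|29)=-1; (−1)^{3·1·14}·(-1)^1·(-1)^3 = +1.
v=13: a=13^4·(≡3), b=13^1·(≡8) mod 13; (3|13)=+1, (8|13)=-1; (−1)^{4·1·6}·(+1)^1·(-1)^4 = +1.
v=3: a=3^9·(≡2), b=3^2·(≡2) mod 3; (2|3)=-1, (2|3)=-1; (−1)^{9·2·1}·(-1)^2·(-1)^9 = -1.
v=∞: 99789 > 0 and 7163 > 0  ⇒  (a,b)_∞ = +1.
v=19: a=19^4·(≡1), b=19^1·(≡17) mod 19; (1|19)=+1, (17|19)=+1; (−1)^{4·1·9}·(+1)^1·(+1)^4 = +1.
v=5: a=5^-6·(≡1), b=5^-2·(≡3) mod 5; (1|5)=+1, (3|5)=-1; (−1)^{-6·-2·2}·(+1)^-2·(-1)^-6 = +1.
v=7: a=7^-2·(≡2), b=7^-2·(≡2) mod 7; (2|7)=+1, (2|7)=+1; (−1)^{-2·-2·3}·(+1)^-2·(+1)^-2 = +1.
v=11: a=11^4·(≡2), b=11^2·(≡10) mod 11; (2|11)=-1, (10|11)=-1; (−1)^{4·2·5}·(-1)^2·(-1)^4 = +1.
v=2: v_2(a)=-8, v_2(b)=0; units ≡ 5, 3 (mod 8); ε·ε+αω+βω = 0·1+-8·1+0·1 ≡ 0  ⇒  (a,b)_2 = +1.
v=37: a=37^1·(≡16), b=37^0·(≡14) mod 37; (16|37)=+1, (14|37)=-1; (−1)^{1·0·18}·(+1)^0·(-1)^1 = -1.
|Ram(99789, 7163)| = 2, even; anisotropic at {3, 37}.

[3, 37]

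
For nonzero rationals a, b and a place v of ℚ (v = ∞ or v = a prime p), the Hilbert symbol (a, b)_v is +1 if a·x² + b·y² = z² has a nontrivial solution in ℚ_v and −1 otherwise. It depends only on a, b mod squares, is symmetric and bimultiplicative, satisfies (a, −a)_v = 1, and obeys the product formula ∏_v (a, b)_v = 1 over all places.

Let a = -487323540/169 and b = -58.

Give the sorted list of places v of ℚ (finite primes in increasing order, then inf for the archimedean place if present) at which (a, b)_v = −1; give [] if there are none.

[5, 11, 23, 29, 41, inf]

(a, b) ≡ (-1504085, -58) mod (ℚ^×)²; places V = {2, 3, 5, 11, 13, 23, 29, 41, ∞}.
(a,b)_5: α=1, u≡3; β=0, v≡2 (mod 5); (3|5)=-1, (2|5)=-1; sign (−1)^0·-1^0·-1^1 = -1.
(a,b)_2: α=2, β=1; u≡3, v≡3 (mod 8); ε(u)ε(v)=1·1, αω(v)=2·1, βω(u)=1·1; sum ≡ 0  ⇒  +1.
(a,b)_∞: sgn(-1504085)=−, sgn(-58)=−, so -1.
(a,b)_13: α=-2, u≡11; β=0, v≡7 (mod 13); (11|13)=-1, (7|13)=-1; sign (−1)^0·-1^0·-1^-2 = +1.
(a,b)_3: α=4, u≡1; β=0, v≡2 (mod 3); (1|3)=+1, (2|3)=-1; sign (−1)^0·+1^0·-1^4 = +1.
(a,b)_41: α=1, u≡33; β=0, v≡24 (mod 41); (33|41)=+1, (24|41)=-1; sign (−1)^0·+1^0·-1^1 = -1.
(a,b)_29: α=1, u≡13; β=1, v≡27 (mod 29); (13|29)=+1, (27|29)=-1; sign (−1)^0·+1^1·-1^1 = -1.
(a,b)_11: α=1, u≡2; β=0, v≡8 (mod 11); (2|11)=-1, (8|11)=-1; sign (−1)^0·-1^0·-1^1 = -1.
(a,b)_23: α=1, u≡10; β=0, v≡11 (mod 23); (10|23)=-1, (11|23)=-1; sign (−1)^0·-1^0·-1^1 = -1.
Ram(-1504085, -58) = {5, 11, 23, 29, 41, ∞}; no ℚ_5-point on the conic.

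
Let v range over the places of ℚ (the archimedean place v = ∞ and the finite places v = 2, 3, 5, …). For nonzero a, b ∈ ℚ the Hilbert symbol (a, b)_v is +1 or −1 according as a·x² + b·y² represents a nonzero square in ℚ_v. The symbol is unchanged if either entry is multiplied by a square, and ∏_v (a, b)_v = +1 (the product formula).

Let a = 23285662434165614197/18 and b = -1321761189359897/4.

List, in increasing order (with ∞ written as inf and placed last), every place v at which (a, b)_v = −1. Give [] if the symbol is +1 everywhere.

Mod squares: a ≡ 11594, b ≡ -377. Check v ∈ {∞, 2, 3, 11, 13, 17, 19, 29, 31}.
v=29: a=29^4·(≡22), b=29^1·(≡25) mod 29; (22|29)=+1, (25|29)=+1; (−1)^{4·1·14}·(+1)^1·(+1)^4 = +1.
v=13: a=13^2·(≡2), b=13^1·(≡10) mod 13; (2|13)=-1, (10|13)=+1; (−1)^{2·1·6}·(-1)^1·(+1)^2 = -1.
v=3: a=3^-2·(≡2), b=3^0·(≡1) mod 3; (2|3)=-1, (1|3)=+1; (−1)^{-2·0·1}·(-1)^0·(+1)^-2 = +1.
v=17: a=17^3·(≡4), b=17^4·(≡14) mod 17; (4|17)=+1, (14|17)=-1; (−1)^{3·4·8}·(+1)^4·(-1)^3 = -1.
v=31: a=31^3·(≡9), b=31^2·(≡29) mod 31; (9|31)=+1, (29|31)=-1; (−1)^{3·2·15}·(+1)^2·(-1)^3 = -1.
v=2: v_2(a)=-1, v_2(b)=-2; units ≡ 5, 7 (mod 8); ε·ε+αω+βω = 0·1+-1·0+-2·1 ≡ 0  ⇒  (a,b)_2 = +1.
v=11: a=11^3·(≡3), b=11^2·(≡10) mod 11; (3|11)=+1, (10|11)=-1; (−1)^{3·2·5}·(+1)^2·(-1)^3 = -1.
v=19: a=19^0·(≡1), b=19^2·(≡12) mod 19; (1|19)=+1, (12|19)=-1; (−1)^{0·2·9}·(+1)^2·(-1)^0 = +1.
v=∞: 11594 > 0 and -377 < 0  ⇒  (a,b)_∞ = +1.
(11594, -377 / ℚ) ramifies at {11, 13, 17, 31}: a division algebra.

[11, 13, 17, 31]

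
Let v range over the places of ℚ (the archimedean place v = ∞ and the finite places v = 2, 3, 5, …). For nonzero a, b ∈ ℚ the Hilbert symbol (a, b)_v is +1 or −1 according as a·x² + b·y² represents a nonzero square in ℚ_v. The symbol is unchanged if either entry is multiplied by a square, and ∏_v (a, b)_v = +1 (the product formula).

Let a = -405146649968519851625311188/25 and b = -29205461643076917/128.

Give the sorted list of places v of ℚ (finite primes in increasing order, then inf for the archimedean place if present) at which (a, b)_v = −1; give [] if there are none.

[11, 31, 37, inf]

Mod squares: a ≡ -7733, b ≡ -896954. Check v ∈ {∞, 2, 3, 5, 11, 17, 19, 23, 31, 37}.
v=17: a=17^2·(≡2), b=17^1·(≡7) mod 17; (2|17)=+1, (7|17)=-1; (−1)^{2·1·8}·(+1)^1·(-1)^2 = +1.
v=23: a=23^2·(≡2), b=23^1·(≡15) mod 23; (2|23)=+1, (15|23)=-1; (−1)^{2·1·11}·(+1)^1·(-1)^2 = +1.
v=31: a=31^2·(≡30), b=31^1·(≡7) mod 31; (30|31)=-1, (7|31)=+1; (−1)^{2·1·15}·(-1)^1·(+1)^2 = -1.
v=37: a=37^5·(≡35), b=37^3·(≡7) mod 37; (35|37)=-1, (7|37)=+1; (−1)^{5·3·18}·(-1)^3·(+1)^5 = -1.
v=2: v_2(a)=2, v_2(b)=-7; units ≡ 3, 3 (mod 8); ε·ε+αω+βω = 1·1+2·1+-7·1 ≡ 0  ⇒  (a,b)_2 = +1.
v=∞: -7733 < 0 and -896954 < 0  ⇒  (a,b)_∞ = -1.
v=19: a=19^3·(≡4), b=19^2·(≡16) mod 19; (4|19)=+1, (16|19)=+1; (−1)^{3·2·9}·(+1)^2·(+1)^3 = +1.
v=5: a=5^-2·(≡2), b=5^0·(≡1) mod 5; (2|5)=-1, (1|5)=+1; (−1)^{-2·0·2}·(-1)^0·(+1)^-2 = +1.
v=3: a=3^2·(≡1), b=3^2·(≡1) mod 3; (1|3)=+1, (1|3)=+1; (−1)^{2·2·1}·(+1)^2·(+1)^2 = +1.
v=11: a=11^5·(≡5), b=11^4·(≡2) mod 11; (5|11)=+1, (2|11)=-1; (−1)^{5·4·5}·(+1)^4·(-1)^5 = -1.
|Ram(-7733, -896954)| = 4, even; anisotropic at {11, 31, 37, ∞}.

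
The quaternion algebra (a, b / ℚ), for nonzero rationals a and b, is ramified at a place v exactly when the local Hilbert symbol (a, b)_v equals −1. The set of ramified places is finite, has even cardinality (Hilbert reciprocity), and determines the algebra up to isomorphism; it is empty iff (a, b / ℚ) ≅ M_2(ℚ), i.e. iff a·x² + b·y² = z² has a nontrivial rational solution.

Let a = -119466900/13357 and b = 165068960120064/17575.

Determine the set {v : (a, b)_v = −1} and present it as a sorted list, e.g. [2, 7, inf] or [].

[2, 7, 37, 43]

(a, b) ≡ (-11137, 25013443) mod (ℚ^×)²; places V = {2, 3, 5, 7, 11, 13, 17, 19, 23, 37, 43, ∞}.
(a,b)_37: α=-1, u≡17; β=-1, v≡11 (mod 37); (17|37)=-1, (11|37)=+1; sign (−1)^0·-1^-1·+1^-1 = -1.
(a,b)_7: α=3, u≡6; β=1, v≡5 (mod 7); (6|7)=-1, (5|7)=-1; sign (−1)^1·-1^1·-1^3 = -1.
(a,b)_43: α=1, u≡42; β=2, v≡33 (mod 43); (42|43)=-1, (33|43)=-1; sign (−1)^0·-1^2·-1^1 = -1.
(a,b)_19: α=-2, u≡11; β=-1, v≡9 (mod 19); (11|19)=+1, (9|19)=+1; sign (−1)^0·+1^-1·+1^-2 = +1.
(a,b)_5: α=2, u≡2; β=-2, v≡3 (mod 5); (2|5)=-1, (3|5)=-1; sign (−1)^0·-1^-2·-1^2 = +1.
(a,b)_2: α=2, β=8; u≡7, v≡3 (mod 8); ε(u)ε(v)=1·1, αω(v)=2·1, βω(u)=8·0; sum ≡ 1  ⇒  -1.
(a,b)_17: α=0, u≡16; β=1, v≡7 (mod 17); (16|17)=+1, (7|17)=-1; sign (−1)^0·+1^1·-1^0 = +1.
(a,b)_3: α=4, u≡2; β=4, v≡1 (mod 3); (2|3)=-1, (1|3)=+1; sign (−1)^0·-1^4·+1^4 = +1.
(a,b)_23: α=0, u≡4; β=1, v≡1 (mod 23); (4|23)=+1, (1|23)=+1; sign (−1)^0·+1^1·+1^0 = +1.
(a,b)_11: α=0, u≡10; β=2, v≡5 (mod 11); (10|11)=-1, (5|11)=+1; sign (−1)^0·-1^2·+1^0 = +1.
(a,b)_13: α=0, u≡1; β=1, v≡7 (mod 13); (1|13)=+1, (7|13)=-1; sign (−1)^0·+1^1·-1^0 = +1.
(a,b)_∞: sgn(-11137)=−, sgn(25013443)=+, so +1.
|Ram(-11137, 25013443)| = 4, even; anisotropic at {2, 7, 37, 43}.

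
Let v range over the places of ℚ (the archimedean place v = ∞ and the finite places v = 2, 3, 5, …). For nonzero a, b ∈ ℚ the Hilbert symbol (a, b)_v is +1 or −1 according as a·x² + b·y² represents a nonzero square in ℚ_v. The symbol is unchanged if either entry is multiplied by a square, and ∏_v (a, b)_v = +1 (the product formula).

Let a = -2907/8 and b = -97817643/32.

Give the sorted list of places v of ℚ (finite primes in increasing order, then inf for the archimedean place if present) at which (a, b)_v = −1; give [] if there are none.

(a, b) ≡ (-646, -60214) mod (ℚ^×)²; places V = {2, 3, 7, 11, 17, 19, 23, ∞}.
(a,b)_19: α=1, u≡7; β=2, v≡7 (mod 19); (7|19)=+1, (7|19)=+1; sign (−1)^0·+1^2·+1^1 = +1.
(a,b)_2: α=-3, β=-5; u≡5, v≡5 (mod 8); ε(u)ε(v)=0·0, αω(v)=-3·1, βω(u)=-5·1; sum ≡ 0  ⇒  +1.
(a,b)_7: α=0, u≡5; β=1, v≡1 (mod 7); (5|7)=-1, (1|7)=+1; sign (−1)^0·-1^1·+1^0 = -1.
(a,b)_3: α=2, u≡2; β=2, v≡2 (mod 3); (2|3)=-1, (2|3)=-1; sign (−1)^0·-1^2·-1^2 = +1.
(a,b)_23: α=0, u≡19; β=1, v≡9 (mod 23); (19|23)=-1, (9|23)=+1; sign (−1)^0·-1^1·+1^0 = -1.
(a,b)_17: α=1, u≡2; β=1, v≡3 (mod 17); (2|17)=+1, (3|17)=-1; sign (−1)^0·+1^1·-1^1 = -1.
(a,b)_11: α=0, u≡1; β=1, v≡3 (mod 11); (1|11)=+1, (3|11)=+1; sign (−1)^0·+1^1·+1^0 = +1.
(a,b)_∞: sgn(-646)=−, sgn(-60214)=−, so -1.
|Ram(-646, -60214)| = 4, even; anisotropic at {7, 17, 23, ∞}.

[7, 17, 23, inf]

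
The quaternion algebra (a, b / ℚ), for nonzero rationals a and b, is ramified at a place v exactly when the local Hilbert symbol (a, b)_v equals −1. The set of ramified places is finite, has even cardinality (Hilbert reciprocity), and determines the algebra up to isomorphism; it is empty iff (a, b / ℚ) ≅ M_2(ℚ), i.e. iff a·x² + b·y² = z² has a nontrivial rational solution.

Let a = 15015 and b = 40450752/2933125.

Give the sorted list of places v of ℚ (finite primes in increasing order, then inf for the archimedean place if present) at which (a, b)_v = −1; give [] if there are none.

[2, 3, 11, 13]

Mod squares: a ≡ 15015, b ≡ 39. Check v ∈ {∞, 2, 3, 5, 7, 11, 13, 17, 19}.
v=5: a=5^1·(≡3), b=5^-4·(≡4) mod 5; (3|5)=-1, (4|5)=+1; (−1)^{1·-4·2}·(-1)^-4·(+1)^1 = +1.
v=7: a=7^1·(≡3), b=7^0·(≡1) mod 7; (3|7)=-1, (1|7)=+1; (−1)^{1·0·3}·(-1)^0·(+1)^1 = +1.
v=∞: 15015 > 0 and 39 > 0  ⇒  (a,b)_∞ = +1.
v=2: v_2(a)=0, v_2(b)=6; units ≡ 7, 7 (mod 8); ε·ε+αω+βω = 1·1+0·0+6·0 ≡ 1  ⇒  (a,b)_2 = -1.
v=19: a=19^0·(≡5), b=19^-2·(≡11) mod 19; (5|19)=+1, (11|19)=+1; (−1)^{0·-2·9}·(+1)^-2·(+1)^0 = +1.
v=13: a=13^1·(≡11), b=13^-1·(≡3) mod 13; (11|13)=-1, (3|13)=+1; (−1)^{1·-1·6}·(-1)^-1·(+1)^1 = -1.
v=17: a=17^0·(≡4), b=17^2·(≡11) mod 17; (4|17)=+1, (11|17)=-1; (−1)^{0·2·8}·(+1)^2·(-1)^0 = +1.
v=3: a=3^1·(≡1), b=3^7·(≡1) mod 3; (1|3)=+1, (1|3)=+1; (−1)^{1·7·1}·(+1)^7·(+1)^1 = -1.
v=11: a=11^1·(≡1), b=11^0·(≡7) mod 11; (1|11)=+1, (7|11)=-1; (−1)^{1·0·5}·(+1)^0·(-1)^1 = -1.
Ram(15015, 39) = {2, 3, 11, 13}; no ℚ_2-point on the conic.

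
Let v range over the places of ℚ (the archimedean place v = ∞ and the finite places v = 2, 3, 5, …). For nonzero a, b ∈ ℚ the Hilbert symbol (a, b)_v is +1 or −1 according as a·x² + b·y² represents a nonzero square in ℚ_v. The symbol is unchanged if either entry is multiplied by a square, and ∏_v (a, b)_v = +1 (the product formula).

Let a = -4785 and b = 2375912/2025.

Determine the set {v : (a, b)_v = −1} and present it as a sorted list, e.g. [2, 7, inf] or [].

Mod squares: a ≡ -4785, b ≡ 12122. Check v ∈ {∞, 2, 3, 5, 7, 11, 19, 29}.
v=7: a=7^0·(≡3), b=7^2·(≡3) mod 7; (3|7)=-1, (3|7)=-1; (−1)^{0·2·3}·(-1)^2·(-1)^0 = +1.
v=19: a=19^0·(≡3), b=19^1·(≡6) mod 19; (3|19)=-1, (6|19)=+1; (−1)^{0·1·9}·(-1)^1·(+1)^0 = -1.
v=29: a=29^1·(≡9), b=29^1·(≡11) mod 29; (9|29)=+1, (11|29)=-1; (−1)^{1·1·14}·(+1)^1·(-1)^1 = -1.
v=11: a=11^1·(≡5), b=11^1·(≡7) mod 11; (5|11)=+1, (7|11)=-1; (−1)^{1·1·5}·(+1)^1·(-1)^1 = +1.
v=∞: -4785 < 0 and 12122 > 0  ⇒  (a,b)_∞ = +1.
v=5: a=5^1·(≡3), b=5^-2·(≡2) mod 5; (3|5)=-1, (2|5)=-1; (−1)^{1·-2·2}·(-1)^-2·(-1)^1 = -1.
v=3: a=3^1·(≡1), b=3^-4·(≡2) mod 3; (1|3)=+1, (2|3)=-1; (−1)^{1·-4·1}·(+1)^-4·(-1)^1 = -1.
v=2: v_2(a)=0, v_2(b)=3; units ≡ 7, 5 (mod 8); ε·ε+αω+βω = 1·0+0·1+3·0 ≡ 0  ⇒  (a,b)_2 = +1.
(-4785, 12122 / ℚ) ramifies at {3, 5, 19, 29}: a division algebra.

[3, 5, 19, 29]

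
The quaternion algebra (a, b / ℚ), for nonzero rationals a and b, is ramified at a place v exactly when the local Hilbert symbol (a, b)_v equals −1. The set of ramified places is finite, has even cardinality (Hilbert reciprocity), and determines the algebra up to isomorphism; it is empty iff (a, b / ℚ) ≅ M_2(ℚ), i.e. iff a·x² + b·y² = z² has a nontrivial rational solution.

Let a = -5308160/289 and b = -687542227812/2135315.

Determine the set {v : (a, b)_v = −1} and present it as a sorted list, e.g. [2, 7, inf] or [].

Mod squares: a ≡ -20735, b ≡ -1155. Check v ∈ {∞, 2, 3, 5, 7, 11, 13, 17, 19, 29}.
v=2: v_2(a)=8, v_2(b)=2; units ≡ 1, 5 (mod 8); ε·ε+αω+βω = 0·0+8·1+2·0 ≡ 0  ⇒  (a,b)_2 = +1.
v=3: a=3^0·(≡1), b=3^17·(≡2) mod 3; (1|3)=+1, (2|3)=-1; (−1)^{0·17·1}·(+1)^17·(-1)^0 = +1.
v=11: a=11^1·(≡7), b=11^3·(≡5) mod 11; (7|11)=-1, (5|11)=+1; (−1)^{1·3·5}·(-1)^3·(+1)^1 = +1.
v=17: a=17^-2·(≡5), b=17^0·(≡15) mod 17; (5|17)=-1, (15|17)=+1; (−1)^{-2·0·8}·(-1)^0·(+1)^-2 = +1.
v=5: a=5^1·(≡2), b=5^-1·(≡1) mod 5; (2|5)=-1, (1|5)=+1; (−1)^{1·-1·2}·(-1)^-1·(+1)^1 = -1.
v=29: a=29^1·(≡21), b=29^0·(≡16) mod 29; (21|29)=-1, (16|29)=+1; (−1)^{1·0·14}·(-1)^0·(+1)^1 = +1.
v=7: a=7^0·(≡5), b=7^-1·(≡6) mod 7; (5|7)=-1, (6|7)=-1; (−1)^{0·-1·3}·(-1)^-1·(-1)^0 = -1.
v=∞: -20735 < 0 and -1155 < 0  ⇒  (a,b)_∞ = -1.
v=19: a=19^0·(≡15), b=19^-2·(≡4) mod 19; (15|19)=-1, (4|19)=+1; (−1)^{0·-2·9}·(-1)^-2·(+1)^0 = +1.
v=13: a=13^1·(≡12), b=13^-2·(≡11) mod 13; (12|13)=+1, (11|13)=-1; (−1)^{1·-2·6}·(+1)^-2·(-1)^1 = -1.
|Ram(-20735, -1155)| = 4, even; anisotropic at {5, 7, 13, ∞}.

[5, 7, 13, inf]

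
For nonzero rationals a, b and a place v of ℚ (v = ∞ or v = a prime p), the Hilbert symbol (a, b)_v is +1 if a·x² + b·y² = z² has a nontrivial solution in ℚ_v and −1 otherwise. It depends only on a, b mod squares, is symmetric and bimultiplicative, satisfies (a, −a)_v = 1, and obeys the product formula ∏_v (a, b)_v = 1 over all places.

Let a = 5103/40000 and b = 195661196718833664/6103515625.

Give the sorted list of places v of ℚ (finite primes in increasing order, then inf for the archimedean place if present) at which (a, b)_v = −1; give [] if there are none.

(a, b) ≡ (7, 1031849) mod (ℚ^×)²; places V = {2, 3, 5, 7, 13, 17, 23, 29, ∞}.
(a,b)_5: α=-4, u≡2; β=-14, v≡4 (mod 5); (2|5)=-1, (4|5)=+1; sign (−1)^0·-1^-14·+1^-4 = +1.
(a,b)_∞: sgn(7)=+, sgn(1031849)=+, so +1.
(a,b)_29: α=0, u≡16; β=1, v≡17 (mod 29); (16|29)=+1, (17|29)=-1; sign (−1)^0·+1^1·-1^0 = +1.
(a,b)_23: α=0, u≡22; β=1, v≡9 (mod 23); (22|23)=-1, (9|23)=+1; sign (−1)^0·-1^1·+1^0 = -1.
(a,b)_7: α=1, u≡4; β=3, v≡2 (mod 7); (4|7)=+1, (2|7)=+1; sign (−1)^1·+1^3·+1^1 = -1.
(a,b)_17: α=0, u≡14; β=1, v≡5 (mod 17); (14|17)=-1, (5|17)=-1; sign (−1)^0·-1^1·-1^0 = -1.
(a,b)_13: α=0, u≡6; β=1, v≡8 (mod 13); (6|13)=-1, (8|13)=-1; sign (−1)^0·-1^1·-1^0 = -1.
(a,b)_2: α=-6, β=16; u≡7, v≡1 (mod 8); ε(u)ε(v)=1·0, αω(v)=-6·0, βω(u)=16·0; sum ≡ 0  ⇒  +1.
(a,b)_3: α=6, u≡1; β=10, v≡2 (mod 3); (1|3)=+1, (2|3)=-1; sign (−1)^0·+1^10·-1^6 = +1.
|Ram(7, 1031849)| = 4, even; anisotropic at {7, 13, 17, 23}.

[7, 13, 17, 23]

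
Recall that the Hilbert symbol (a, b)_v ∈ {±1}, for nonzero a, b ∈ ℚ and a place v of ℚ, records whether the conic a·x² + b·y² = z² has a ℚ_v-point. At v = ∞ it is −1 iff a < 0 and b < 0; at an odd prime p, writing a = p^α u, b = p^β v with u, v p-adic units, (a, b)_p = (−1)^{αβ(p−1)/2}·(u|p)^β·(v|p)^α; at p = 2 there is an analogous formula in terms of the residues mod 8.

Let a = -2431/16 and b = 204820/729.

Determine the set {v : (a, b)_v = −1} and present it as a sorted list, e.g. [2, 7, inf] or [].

Mod squares: a ≡ -2431, b ≡ 1045. Check v ∈ {∞, 2, 3, 5, 7, 11, 13, 17, 19}.
v=17: a=17^1·(≡7), b=17^0·(≡15) mod 17; (7|17)=-1, (15|17)=+1; (−1)^{1·0·8}·(-1)^0·(+1)^1 = +1.
v=19: a=19^0·(≡6), b=19^1·(≡1) mod 19; (6|19)=+1, (1|19)=+1; (−1)^{0·1·9}·(+1)^1·(+1)^0 = +1.
v=∞: -2431 < 0 and 1045 > 0  ⇒  (a,b)_∞ = +1.
v=5: a=5^0·(≡4), b=5^1·(≡1) mod 5; (4|5)=+1, (1|5)=+1; (−1)^{0·1·2}·(+1)^1·(+1)^0 = +1.
v=7: a=7^0·(≡6), b=7^2·(≡1) mod 7; (6|7)=-1, (1|7)=+1; (−1)^{0·2·3}·(-1)^2·(+1)^0 = +1.
v=2: v_2(a)=-4, v_2(b)=2; units ≡ 1, 5 (mod 8); ε·ε+αω+βω = 0·0+-4·1+2·0 ≡ 0  ⇒  (a,b)_2 = +1.
v=11: a=11^1·(≡2), b=11^1·(≡10) mod 11; (2|11)=-1, (10|11)=-1; (−1)^{1·1·5}·(-1)^1·(-1)^1 = -1.
v=3: a=3^0·(≡2), b=3^-6·(≡1) mod 3; (2|3)=-1, (1|3)=+1; (−1)^{0·-6·1}·(-1)^-6·(+1)^0 = +1.
v=13: a=13^1·(≡7), b=13^0·(≡5) mod 13; (7|13)=-1, (5|13)=-1; (−1)^{1·0·6}·(-1)^0·(-1)^1 = -1.
Ram(-2431, 1045) = {11, 13}; no ℚ_11-point on the conic.

[11, 13]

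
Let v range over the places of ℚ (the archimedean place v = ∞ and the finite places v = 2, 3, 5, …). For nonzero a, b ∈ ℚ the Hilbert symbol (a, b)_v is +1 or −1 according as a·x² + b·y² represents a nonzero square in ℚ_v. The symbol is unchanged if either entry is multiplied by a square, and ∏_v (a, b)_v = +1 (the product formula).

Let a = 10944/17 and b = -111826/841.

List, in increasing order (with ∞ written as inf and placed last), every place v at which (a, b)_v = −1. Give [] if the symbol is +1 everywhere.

[13, 19]

(a, b) ≡ (323, -111826) mod (ℚ^×)²; places V = {2, 3, 11, 13, 17, 19, 23, 29, ∞}.
(a,b)_19: α=1, u≡16; β=0, v≡13 (mod 19); (16|19)=+1, (13|19)=-1; sign (−1)^0·+1^0·-1^1 = -1.
(a,b)_17: α=-1, u≡13; β=1, v≡15 (mod 17); (13|17)=+1, (15|17)=+1; sign (−1)^0·+1^1·+1^-1 = +1.
(a,b)_23: α=0, u≡16; β=1, v≡17 (mod 23); (16|23)=+1, (17|23)=-1; sign (−1)^0·+1^1·-1^0 = +1.
(a,b)_11: α=0, u≡9; β=1, v≡4 (mod 11); (9|11)=+1, (4|11)=+1; sign (−1)^0·+1^1·+1^0 = +1.
(a,b)_3: α=2, u≡2; β=0, v≡2 (mod 3); (2|3)=-1, (2|3)=-1; sign (−1)^0·-1^0·-1^2 = +1.
(a,b)_29: α=0, u≡16; β=-2, v≡27 (mod 29); (16|29)=+1, (27|29)=-1; sign (−1)^0·+1^-2·-1^0 = +1.
(a,b)_∞: sgn(323)=+, sgn(-111826)=−, so +1.
(a,b)_2: α=6, β=1; u≡3, v≡7 (mod 8); ε(u)ε(v)=1·1, αω(v)=6·0, βω(u)=1·1; sum ≡ 0  ⇒  +1.
(a,b)_13: α=0, u≡6; β=1, v≡12 (mod 13); (6|13)=-1, (12|13)=+1; sign (−1)^0·-1^1·+1^0 = -1.
(323, -111826 / ℚ) ramifies at {13, 19}: a division algebra.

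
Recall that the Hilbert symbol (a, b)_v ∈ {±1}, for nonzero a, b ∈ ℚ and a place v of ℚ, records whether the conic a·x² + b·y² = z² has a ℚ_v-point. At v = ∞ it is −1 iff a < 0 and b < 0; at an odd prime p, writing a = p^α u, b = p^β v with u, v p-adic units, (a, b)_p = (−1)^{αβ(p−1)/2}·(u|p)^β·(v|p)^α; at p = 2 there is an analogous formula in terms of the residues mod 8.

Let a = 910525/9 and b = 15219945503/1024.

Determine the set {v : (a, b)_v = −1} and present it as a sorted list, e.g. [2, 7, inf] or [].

Mod squares: a ≡ 301, b ≡ 8231447. Check v ∈ {∞, 2, 3, 5, 7, 11, 23, 29, 41, 43}.
v=23: a=23^0·(≡18), b=23^1·(≡1) mod 23; (18|23)=+1, (1|23)=+1; (−1)^{0·1·11}·(+1)^1·(+1)^0 = +1.
v=43: a=43^1·(≡26), b=43^3·(≡17) mod 43; (26|43)=-1, (17|43)=+1; (−1)^{1·3·21}·(-1)^3·(+1)^1 = +1.
v=3: a=3^-2·(≡1), b=3^0·(≡2) mod 3; (1|3)=+1, (2|3)=-1; (−1)^{-2·0·1}·(+1)^0·(-1)^-2 = +1.
v=29: a=29^0·(≡11), b=29^1·(≡7) mod 29; (11|29)=-1, (7|29)=+1; (−1)^{0·1·14}·(-1)^1·(+1)^0 = -1.
v=7: a=7^1·(≡4), b=7^1·(≡6) mod 7; (4|7)=+1, (6|7)=-1; (−1)^{1·1·3}·(+1)^1·(-1)^1 = +1.
v=41: a=41^0·(≡27), b=41^1·(≡40) mod 41; (27|41)=-1, (40|41)=+1; (−1)^{0·1·20}·(-1)^1·(+1)^0 = -1.
v=5: a=5^2·(≡4), b=5^0·(≡2) mod 5; (4|5)=+1, (2|5)=-1; (−1)^{2·0·2}·(+1)^0·(-1)^2 = +1.
v=11: a=11^2·(≡5), b=11^0·(≡4) mod 11; (5|11)=+1, (4|11)=+1; (−1)^{2·0·5}·(+1)^0·(+1)^2 = +1.
v=∞: 301 > 0 and 8231447 > 0  ⇒  (a,b)_∞ = +1.
v=2: v_2(a)=0, v_2(b)=-10; units ≡ 5, 7 (mod 8); ε·ε+αω+βω = 0·1+0·0+-10·1 ≡ 0  ⇒  (a,b)_2 = +1.
|Ram(301, 8231447)| = 2, even; anisotropic at {29, 41}.

[29, 41]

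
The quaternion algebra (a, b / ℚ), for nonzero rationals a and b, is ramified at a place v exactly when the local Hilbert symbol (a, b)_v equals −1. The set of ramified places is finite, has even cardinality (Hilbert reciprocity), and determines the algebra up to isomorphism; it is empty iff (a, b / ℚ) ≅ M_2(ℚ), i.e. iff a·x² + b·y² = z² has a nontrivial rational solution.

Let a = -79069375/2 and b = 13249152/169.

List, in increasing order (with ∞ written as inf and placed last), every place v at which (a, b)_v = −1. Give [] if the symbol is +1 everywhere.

(a, b) ≡ (-253022, 23002) mod (ℚ^×)²; places V = {2, 3, 5, 7, 11, 13, 31, 53, ∞}.
(a,b)_5: α=4, u≡2; β=0, v≡3 (mod 5); (2|5)=-1, (3|5)=-1; sign (−1)^0·-1^0·-1^4 = +1.
(a,b)_53: α=1, u≡11; β=1, v≡46 (mod 53); (11|53)=+1, (46|53)=+1; sign (−1)^0·+1^1·+1^1 = +1.
(a,b)_11: α=1, u≡6; β=0, v≡1 (mod 11); (6|11)=-1, (1|11)=+1; sign (−1)^0·-1^0·+1^1 = +1.
(a,b)_7: α=1, u≡1; β=1, v≡6 (mod 7); (1|7)=+1, (6|7)=-1; sign (−1)^1·+1^1·-1^1 = +1.
(a,b)_13: α=0, u≡9; β=-2, v≡7 (mod 13); (9|13)=+1, (7|13)=-1; sign (−1)^0·+1^-2·-1^0 = +1.
(a,b)_3: α=0, u≡1; β=2, v≡1 (mod 3); (1|3)=+1, (1|3)=+1; sign (−1)^0·+1^2·+1^0 = +1.
(a,b)_31: α=1, u≡12; β=1, v≡24 (mod 31); (12|31)=-1, (24|31)=-1; sign (−1)^1·-1^1·-1^1 = -1.
(a,b)_2: α=-1, β=7; u≡1, v≡5 (mod 8); ε(u)ε(v)=0·0, αω(v)=-1·1, βω(u)=7·0; sum ≡ 1  ⇒  -1.
(a,b)_∞: sgn(-253022)=−, sgn(23002)=+, so +1.
(-253022, 23002 / ℚ) ramifies at {2, 31}: a division algebra.

[2, 31]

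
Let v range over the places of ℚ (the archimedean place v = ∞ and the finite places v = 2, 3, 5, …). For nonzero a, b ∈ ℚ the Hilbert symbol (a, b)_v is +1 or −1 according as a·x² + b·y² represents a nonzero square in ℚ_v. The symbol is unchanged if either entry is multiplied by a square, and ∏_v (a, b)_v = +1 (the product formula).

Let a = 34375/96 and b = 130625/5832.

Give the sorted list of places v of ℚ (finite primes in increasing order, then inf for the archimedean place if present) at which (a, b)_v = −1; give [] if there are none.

[2, 5]

(a, b) ≡ (330, 418) mod (ℚ^×)²; places V = {2, 3, 5, 11, 19, ∞}.
(a,b)_11: α=1, u≡7; β=1, v≡3 (mod 11); (7|11)=-1, (3|11)=+1; sign (−1)^1·-1^1·+1^1 = +1.
(a,b)_3: α=-1, u≡2; β=-6, v≡1 (mod 3); (2|3)=-1, (1|3)=+1; sign (−1)^0·-1^-6·+1^-1 = +1.
(a,b)_∞: sgn(330)=+, sgn(418)=+, so +1.
(a,b)_19: α=0, u≡4; β=1, v≡3 (mod 19); (4|19)=+1, (3|19)=-1; sign (−1)^0·+1^1·-1^0 = +1.
(a,b)_5: α=5, u≡1; β=4, v≡2 (mod 5); (1|5)=+1, (2|5)=-1; sign (−1)^0·+1^4·-1^5 = -1.
(a,b)_2: α=-5, β=-3; u≡5, v≡1 (mod 8); ε(u)ε(v)=0·0, αω(v)=-5·0, βω(u)=-3·1; sum ≡ 1  ⇒  -1.
(330, 418 / ℚ) ramifies at {2, 5}: a division algebra.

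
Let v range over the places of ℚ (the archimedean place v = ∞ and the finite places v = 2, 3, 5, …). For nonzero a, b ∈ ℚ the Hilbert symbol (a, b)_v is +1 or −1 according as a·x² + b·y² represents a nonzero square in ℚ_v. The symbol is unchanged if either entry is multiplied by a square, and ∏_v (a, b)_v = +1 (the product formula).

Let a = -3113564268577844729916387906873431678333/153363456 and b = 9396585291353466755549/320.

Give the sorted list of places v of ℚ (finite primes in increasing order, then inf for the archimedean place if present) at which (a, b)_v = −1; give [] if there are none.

[5, 7, 11, 37]

(a, b) ≡ (-15001613, 578305) mod (ℚ^×)²; places V = {2, 3, 5, 7, 11, 13, 19, 23, 29, 31, 37, 41, 43, ∞}.
(a,b)_37: α=3, u≡3; β=2, v≡8 (mod 37); (3|37)=+1, (8|37)=-1; sign (−1)^0·+1^2·-1^3 = -1.
(a,b)_41: α=5, u≡36; β=3, v≡8 (mod 41); (36|41)=+1, (8|41)=+1; sign (−1)^0·+1^3·+1^5 = +1.
(a,b)_29: α=3, u≡5; β=2, v≡25 (mod 29); (5|29)=+1, (25|29)=+1; sign (−1)^0·+1^2·+1^3 = +1.
(a,b)_31: α=5, u≡9; β=3, v≡29 (mod 31); (9|31)=+1, (29|31)=-1; sign (−1)^1·+1^3·-1^5 = +1.
(a,b)_23: α=2, u≡21; β=0, v≡2 (mod 23); (21|23)=-1, (2|23)=+1; sign (−1)^0·-1^0·+1^2 = +1.
(a,b)_43: α=-2, u≡27; β=0, v≡15 (mod 43); (27|43)=-1, (15|43)=+1; sign (−1)^0·-1^0·+1^-2 = +1.
(a,b)_19: α=4, u≡12; β=2, v≡13 (mod 19); (12|19)=-1, (13|19)=-1; sign (−1)^0·-1^2·-1^4 = +1.
(a,b)_2: α=-10, β=-6; u≡3, v≡1 (mod 8); ε(u)ε(v)=1·0, αω(v)=-10·0, βω(u)=-6·1; sum ≡ 0  ⇒  +1.
(a,b)_13: α=2, u≡10; β=1, v≡1 (mod 13); (10|13)=+1, (1|13)=+1; sign (−1)^0·+1^1·+1^2 = +1.
(a,b)_11: α=3, u≡8; β=2, v≡6 (mod 11); (8|11)=-1, (6|11)=-1; sign (−1)^0·-1^2·-1^3 = -1.
(a,b)_3: α=-4, u≡1; β=0, v≡1 (mod 3); (1|3)=+1, (1|3)=+1; sign (−1)^0·+1^0·+1^-4 = +1.
(a,b)_5: α=0, u≡2; β=-1, v≡1 (mod 5); (2|5)=-1, (1|5)=+1; sign (−1)^0·-1^-1·+1^0 = -1.
(a,b)_7: α=2, u≡5; β=1, v≡2 (mod 7); (5|7)=-1, (2|7)=+1; sign (−1)^0·-1^1·+1^2 = -1.
(a,b)_∞: sgn(-15001613)=−, sgn(578305)=+, so +1.
|Ram(-15001613, 578305)| = 4, even; anisotropic at {5, 7, 11, 37}.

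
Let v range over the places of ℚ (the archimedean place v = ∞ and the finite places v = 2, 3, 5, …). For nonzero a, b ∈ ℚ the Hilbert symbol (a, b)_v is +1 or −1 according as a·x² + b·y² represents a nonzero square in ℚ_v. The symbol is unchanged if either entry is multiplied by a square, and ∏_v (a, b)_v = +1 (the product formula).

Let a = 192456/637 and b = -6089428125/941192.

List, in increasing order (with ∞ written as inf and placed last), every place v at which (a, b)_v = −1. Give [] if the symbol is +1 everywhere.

[3, 5, 11, 13]

Mod squares: a ≡ 858, b ≡ -330. Check v ∈ {∞, 2, 3, 5, 7, 11, 13}.
v=3: a=3^7·(≡1), b=3^11·(≡1) mod 3; (1|3)=+1, (1|3)=+1; (−1)^{7·11·1}·(+1)^11·(+1)^7 = -1.
v=∞: 858 > 0 and -330 < 0  ⇒  (a,b)_∞ = +1.
v=11: a=11^1·(≡5), b=11^1·(≡3) mod 11; (5|11)=+1, (3|11)=+1; (−1)^{1·1·5}·(+1)^1·(+1)^1 = -1.
v=5: a=5^0·(≡3), b=5^5·(≡4) mod 5; (3|5)=-1, (4|5)=+1; (−1)^{0·5·2}·(-1)^5·(+1)^0 = -1.
v=7: a=7^-2·(≡2), b=7^-6·(≡3) mod 7; (2|7)=+1, (3|7)=-1; (−1)^{-2·-6·3}·(+1)^-6·(-1)^-2 = +1.
v=13: a=13^-1·(≡3), b=13^0·(≡5) mod 13; (3|13)=+1, (5|13)=-1; (−1)^{-1·0·6}·(+1)^0·(-1)^-1 = -1.
v=2: v_2(a)=3, v_2(b)=-3; units ≡ 5, 3 (mod 8); ε·ε+αω+βω = 0·1+3·1+-3·1 ≡ 0  ⇒  (a,b)_2 = +1.
|Ram(858, -330)| = 4, even; anisotropic at {3, 5, 11, 13}.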